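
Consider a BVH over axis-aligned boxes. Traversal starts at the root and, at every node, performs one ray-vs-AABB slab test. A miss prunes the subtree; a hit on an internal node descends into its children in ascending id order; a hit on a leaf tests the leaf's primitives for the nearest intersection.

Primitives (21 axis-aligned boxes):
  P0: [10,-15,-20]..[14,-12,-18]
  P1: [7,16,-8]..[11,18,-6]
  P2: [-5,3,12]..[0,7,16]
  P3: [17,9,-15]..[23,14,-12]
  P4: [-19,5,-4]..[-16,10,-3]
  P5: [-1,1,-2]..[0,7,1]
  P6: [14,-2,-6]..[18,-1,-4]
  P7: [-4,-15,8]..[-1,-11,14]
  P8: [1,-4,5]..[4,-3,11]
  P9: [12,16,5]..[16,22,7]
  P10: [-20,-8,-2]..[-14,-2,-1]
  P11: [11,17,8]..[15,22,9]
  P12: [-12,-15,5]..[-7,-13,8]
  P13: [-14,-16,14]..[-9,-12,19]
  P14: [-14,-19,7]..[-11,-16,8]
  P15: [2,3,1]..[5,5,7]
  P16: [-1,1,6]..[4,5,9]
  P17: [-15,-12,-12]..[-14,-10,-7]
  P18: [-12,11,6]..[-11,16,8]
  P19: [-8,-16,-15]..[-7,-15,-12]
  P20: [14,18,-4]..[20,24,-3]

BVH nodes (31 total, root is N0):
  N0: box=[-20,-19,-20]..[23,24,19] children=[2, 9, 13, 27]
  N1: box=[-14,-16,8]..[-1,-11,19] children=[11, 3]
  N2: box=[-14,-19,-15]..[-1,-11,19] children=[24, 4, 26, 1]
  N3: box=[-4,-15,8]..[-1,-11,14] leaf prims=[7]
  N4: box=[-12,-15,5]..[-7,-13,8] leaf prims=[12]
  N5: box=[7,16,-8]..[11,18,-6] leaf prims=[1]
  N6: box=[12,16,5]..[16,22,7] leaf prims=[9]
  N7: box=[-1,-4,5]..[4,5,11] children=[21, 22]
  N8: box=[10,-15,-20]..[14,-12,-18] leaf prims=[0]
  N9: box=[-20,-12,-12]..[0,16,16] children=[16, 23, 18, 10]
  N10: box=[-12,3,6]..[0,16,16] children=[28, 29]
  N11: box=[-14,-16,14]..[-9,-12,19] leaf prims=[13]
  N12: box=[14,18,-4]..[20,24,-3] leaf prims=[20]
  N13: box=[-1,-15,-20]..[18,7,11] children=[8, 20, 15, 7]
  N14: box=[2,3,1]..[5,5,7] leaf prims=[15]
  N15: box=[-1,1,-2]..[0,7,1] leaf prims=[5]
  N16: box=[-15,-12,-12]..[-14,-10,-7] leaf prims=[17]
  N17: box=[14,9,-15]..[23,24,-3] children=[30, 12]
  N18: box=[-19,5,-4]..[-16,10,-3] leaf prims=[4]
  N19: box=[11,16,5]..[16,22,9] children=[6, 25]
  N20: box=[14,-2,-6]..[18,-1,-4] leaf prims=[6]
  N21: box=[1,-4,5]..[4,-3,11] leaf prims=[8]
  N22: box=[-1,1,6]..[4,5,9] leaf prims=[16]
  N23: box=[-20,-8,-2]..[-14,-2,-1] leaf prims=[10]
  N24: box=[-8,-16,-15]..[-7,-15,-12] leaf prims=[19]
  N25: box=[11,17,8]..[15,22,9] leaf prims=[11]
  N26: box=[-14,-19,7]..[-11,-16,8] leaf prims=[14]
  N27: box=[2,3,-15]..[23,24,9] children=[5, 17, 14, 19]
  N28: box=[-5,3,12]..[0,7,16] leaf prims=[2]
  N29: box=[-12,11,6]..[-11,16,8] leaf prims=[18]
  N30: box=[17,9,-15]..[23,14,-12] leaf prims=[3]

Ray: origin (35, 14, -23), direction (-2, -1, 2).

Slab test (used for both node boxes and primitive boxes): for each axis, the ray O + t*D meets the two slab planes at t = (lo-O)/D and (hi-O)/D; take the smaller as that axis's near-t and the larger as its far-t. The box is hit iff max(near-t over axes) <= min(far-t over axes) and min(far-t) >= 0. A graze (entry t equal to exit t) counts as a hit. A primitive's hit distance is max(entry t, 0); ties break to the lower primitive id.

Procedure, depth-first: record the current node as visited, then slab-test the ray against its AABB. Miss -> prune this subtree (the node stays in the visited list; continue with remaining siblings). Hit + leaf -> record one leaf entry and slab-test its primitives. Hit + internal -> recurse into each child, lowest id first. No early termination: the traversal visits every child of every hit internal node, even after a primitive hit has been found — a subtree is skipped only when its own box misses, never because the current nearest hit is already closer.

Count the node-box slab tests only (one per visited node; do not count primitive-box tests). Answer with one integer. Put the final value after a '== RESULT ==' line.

Walk:
N0 x:[6,55/2] y:[-10,33] z:[3/2,21] -> hit [6,21], descend [2, 9, 13, 27]
  N2 x:[18,49/2] y:[25,33] z:[4,21] -> miss, prune
  N9 x:[35/2,55/2] y:[-2,26] z:[11/2,39/2] -> hit [35/2,39/2], descend [10, 16, 18, 23]
    N10 x:[35/2,47/2] y:[-2,11] z:[29/2,39/2] -> miss, prune
    N16 x:[49/2,25] y:[24,26] z:[11/2,8] -> miss, prune
    N18 x:[51/2,27] y:[4,9] z:[19/2,10] -> miss, prune
    N23 x:[49/2,55/2] y:[16,22] z:[21/2,11] -> miss, prune
  N13 x:[17/2,18] y:[7,29] z:[3/2,17] -> hit [17/2,17], descend [7, 8, 15, 20]
    N7 x:[31/2,18] y:[9,18] z:[14,17] -> hit [31/2,17], descend [21, 22]
      N21 x:[31/2,17] y:[17,18] z:[14,17] -> hit [17,17] leaf, test {P8@t=17}
      N22 x:[31/2,18] y:[9,13] z:[29/2,16] -> miss, prune
    N8 x:[21/2,25/2] y:[26,29] z:[3/2,5/2] -> miss, prune
    N15 x:[35/2,18] y:[7,13] z:[21/2,12] -> miss, prune
    N20 x:[17/2,21/2] y:[15,16] z:[17/2,19/2] -> miss, prune
  N27 x:[6,33/2] y:[-10,11] z:[4,16] -> hit [6,11], descend [5, 14, 17, 19]
    N5 x:[12,14] y:[-4,-2] z:[15/2,17/2] -> miss, prune
    N14 x:[15,33/2] y:[9,11] z:[12,15] -> miss, prune
    N17 x:[6,21/2] y:[-10,5] z:[4,10] -> miss, prune
    N19 x:[19/2,12] y:[-8,-2] z:[14,16] -> miss, prune

Visited [0, 2, 9, 10, 16, 18, 23, 13, 7, 21, 22, 8, 15, 20, 27, 5, 14, 17, 19]. Tests: 19 box, 1 leaf. Nearest: P8.

== RESULT ==
19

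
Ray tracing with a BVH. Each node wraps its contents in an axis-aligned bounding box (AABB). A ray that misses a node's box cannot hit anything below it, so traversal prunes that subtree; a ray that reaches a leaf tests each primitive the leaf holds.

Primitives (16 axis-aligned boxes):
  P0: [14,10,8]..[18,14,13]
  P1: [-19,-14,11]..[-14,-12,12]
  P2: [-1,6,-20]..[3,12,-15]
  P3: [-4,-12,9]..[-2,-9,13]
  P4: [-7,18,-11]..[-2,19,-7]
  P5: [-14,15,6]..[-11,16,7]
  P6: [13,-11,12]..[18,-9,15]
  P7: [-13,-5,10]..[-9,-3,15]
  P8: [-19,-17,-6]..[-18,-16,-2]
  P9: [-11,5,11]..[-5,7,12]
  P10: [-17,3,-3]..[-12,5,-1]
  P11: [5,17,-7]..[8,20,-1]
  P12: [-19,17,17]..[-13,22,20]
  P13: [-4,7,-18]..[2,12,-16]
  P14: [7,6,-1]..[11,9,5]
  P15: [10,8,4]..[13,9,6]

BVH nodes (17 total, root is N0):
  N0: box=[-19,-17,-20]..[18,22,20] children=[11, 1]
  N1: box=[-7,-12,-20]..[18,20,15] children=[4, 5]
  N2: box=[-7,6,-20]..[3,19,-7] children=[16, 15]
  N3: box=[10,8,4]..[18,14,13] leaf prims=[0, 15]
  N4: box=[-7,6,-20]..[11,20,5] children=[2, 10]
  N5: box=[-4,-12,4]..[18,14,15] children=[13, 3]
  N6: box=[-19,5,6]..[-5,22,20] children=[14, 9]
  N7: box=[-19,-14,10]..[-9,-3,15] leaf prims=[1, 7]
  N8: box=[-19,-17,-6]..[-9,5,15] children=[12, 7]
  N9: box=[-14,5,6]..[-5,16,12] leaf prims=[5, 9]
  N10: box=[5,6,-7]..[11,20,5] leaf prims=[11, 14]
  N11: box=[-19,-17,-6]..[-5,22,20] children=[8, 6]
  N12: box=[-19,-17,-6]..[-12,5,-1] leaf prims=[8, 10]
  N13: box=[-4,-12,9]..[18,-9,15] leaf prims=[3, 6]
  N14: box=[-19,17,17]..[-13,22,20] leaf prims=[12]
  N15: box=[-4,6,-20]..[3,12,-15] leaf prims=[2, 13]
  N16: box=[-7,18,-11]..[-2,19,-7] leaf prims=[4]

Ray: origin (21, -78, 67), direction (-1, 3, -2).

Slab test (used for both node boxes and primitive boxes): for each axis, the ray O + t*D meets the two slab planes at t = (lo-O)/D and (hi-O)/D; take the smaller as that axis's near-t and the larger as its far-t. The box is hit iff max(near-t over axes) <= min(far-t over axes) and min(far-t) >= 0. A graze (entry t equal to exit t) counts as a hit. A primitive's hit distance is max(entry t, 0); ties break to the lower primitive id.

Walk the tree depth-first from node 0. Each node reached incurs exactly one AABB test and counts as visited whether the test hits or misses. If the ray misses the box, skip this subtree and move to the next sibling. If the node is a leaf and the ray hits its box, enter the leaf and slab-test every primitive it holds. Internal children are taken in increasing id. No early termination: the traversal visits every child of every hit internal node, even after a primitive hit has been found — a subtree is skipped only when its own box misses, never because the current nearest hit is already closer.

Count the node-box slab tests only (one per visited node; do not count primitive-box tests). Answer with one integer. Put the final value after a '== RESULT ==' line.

Traverse from the root:
N0 x:[3,40] y:[61/3,100/3] z:[47/2,87/2] -> hit [47/2,100/3], descend [1, 11]
  N1 x:[3,28] y:[22,98/3] z:[26,87/2] -> hit [26,28], descend [4, 5]
    N4 x:[10,28] y:[28,98/3] z:[31,87/2] -> miss, prune
    N5 x:[3,25] y:[22,92/3] z:[26,63/2] -> miss, prune
  N11 x:[26,40] y:[61/3,100/3] z:[47/2,73/2] -> hit [26,100/3], descend [6, 8]
    N6 x:[26,40] y:[83/3,100/3] z:[47/2,61/2] -> hit [83/3,61/2], descend [9, 14]
      N9 x:[26,35] y:[83/3,94/3] z:[55/2,61/2] -> hit [83/3,61/2] leaf, test {P5(miss), P9@t=83/3}
      N14 x:[34,40] y:[95/3,100/3] z:[47/2,25] -> miss, prune
    N8 x:[30,40] y:[61/3,83/3] z:[26,73/2] -> miss, prune

9 AABB tests over nodes [0, 1, 4, 5, 11, 6, 9, 14, 8]; 1 leaf entered; closest P9.

== RESULT ==
9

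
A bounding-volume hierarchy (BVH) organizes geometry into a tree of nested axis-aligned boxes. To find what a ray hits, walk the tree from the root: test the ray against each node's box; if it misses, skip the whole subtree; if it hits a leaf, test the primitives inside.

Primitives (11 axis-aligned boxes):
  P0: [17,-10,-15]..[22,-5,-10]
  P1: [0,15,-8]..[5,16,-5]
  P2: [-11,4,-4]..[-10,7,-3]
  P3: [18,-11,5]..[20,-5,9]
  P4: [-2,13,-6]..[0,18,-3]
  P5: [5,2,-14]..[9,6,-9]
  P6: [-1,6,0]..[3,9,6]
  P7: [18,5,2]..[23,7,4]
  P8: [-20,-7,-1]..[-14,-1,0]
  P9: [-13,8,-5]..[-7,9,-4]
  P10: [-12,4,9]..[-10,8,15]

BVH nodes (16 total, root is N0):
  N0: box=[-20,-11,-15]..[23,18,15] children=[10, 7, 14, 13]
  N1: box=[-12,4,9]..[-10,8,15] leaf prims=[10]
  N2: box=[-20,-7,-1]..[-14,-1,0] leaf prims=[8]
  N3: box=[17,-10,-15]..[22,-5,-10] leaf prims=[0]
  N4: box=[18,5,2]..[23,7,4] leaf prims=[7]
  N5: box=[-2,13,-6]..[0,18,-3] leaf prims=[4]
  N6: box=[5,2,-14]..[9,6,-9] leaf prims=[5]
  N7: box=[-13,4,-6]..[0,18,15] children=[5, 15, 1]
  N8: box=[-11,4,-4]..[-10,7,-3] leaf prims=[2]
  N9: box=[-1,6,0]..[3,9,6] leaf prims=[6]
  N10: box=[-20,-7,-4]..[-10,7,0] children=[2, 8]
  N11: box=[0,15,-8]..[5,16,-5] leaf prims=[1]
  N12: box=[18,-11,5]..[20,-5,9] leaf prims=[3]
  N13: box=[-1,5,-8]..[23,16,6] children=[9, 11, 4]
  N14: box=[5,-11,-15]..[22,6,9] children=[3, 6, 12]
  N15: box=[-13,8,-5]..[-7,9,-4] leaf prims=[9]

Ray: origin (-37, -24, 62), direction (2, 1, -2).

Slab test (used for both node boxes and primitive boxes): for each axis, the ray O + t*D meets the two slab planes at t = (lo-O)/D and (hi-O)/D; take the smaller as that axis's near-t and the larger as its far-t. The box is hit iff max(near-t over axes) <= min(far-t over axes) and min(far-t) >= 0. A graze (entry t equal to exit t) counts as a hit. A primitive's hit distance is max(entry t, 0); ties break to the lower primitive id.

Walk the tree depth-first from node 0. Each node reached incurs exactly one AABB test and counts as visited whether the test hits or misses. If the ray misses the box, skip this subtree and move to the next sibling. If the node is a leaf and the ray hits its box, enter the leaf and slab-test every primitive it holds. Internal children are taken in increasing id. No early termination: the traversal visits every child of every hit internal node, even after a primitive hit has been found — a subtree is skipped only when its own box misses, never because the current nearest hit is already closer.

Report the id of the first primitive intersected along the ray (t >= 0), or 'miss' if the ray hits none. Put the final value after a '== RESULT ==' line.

Traverse from the root:
N0 x:[17/2,30] y:[13,42] z:[47/2,77/2] -> hit [47/2,30], descend [7, 10, 13, 14]
  N7 x:[12,37/2] y:[28,42] z:[47/2,34] -> miss, prune
  N10 x:[17/2,27/2] y:[17,31] z:[31,33] -> miss, prune
  N13 x:[18,30] y:[29,40] z:[28,35] -> hit [29,30], descend [4, 9, 11]
    N4 x:[55/2,30] y:[29,31] z:[29,30] -> hit [29,30] leaf, test {P7@t=29}
    N9 x:[18,20] y:[30,33] z:[28,31] -> miss, prune
    N11 x:[37/2,21] y:[39,40] z:[67/2,35] -> miss, prune
  N14 x:[21,59/2] y:[13,30] z:[53/2,77/2] -> hit [53/2,59/2], descend [3, 6, 12]
    N3 x:[27,59/2] y:[14,19] z:[36,77/2] -> miss, prune
    N6 x:[21,23] y:[26,30] z:[71/2,38] -> miss, prune
    N12 x:[55/2,57/2] y:[13,19] z:[53/2,57/2] -> miss, prune

Visited [0, 7, 10, 13, 4, 9, 11, 14, 3, 6, 12]. Tests: 11 box, 1 leaf. Nearest: P7.

== RESULT ==
7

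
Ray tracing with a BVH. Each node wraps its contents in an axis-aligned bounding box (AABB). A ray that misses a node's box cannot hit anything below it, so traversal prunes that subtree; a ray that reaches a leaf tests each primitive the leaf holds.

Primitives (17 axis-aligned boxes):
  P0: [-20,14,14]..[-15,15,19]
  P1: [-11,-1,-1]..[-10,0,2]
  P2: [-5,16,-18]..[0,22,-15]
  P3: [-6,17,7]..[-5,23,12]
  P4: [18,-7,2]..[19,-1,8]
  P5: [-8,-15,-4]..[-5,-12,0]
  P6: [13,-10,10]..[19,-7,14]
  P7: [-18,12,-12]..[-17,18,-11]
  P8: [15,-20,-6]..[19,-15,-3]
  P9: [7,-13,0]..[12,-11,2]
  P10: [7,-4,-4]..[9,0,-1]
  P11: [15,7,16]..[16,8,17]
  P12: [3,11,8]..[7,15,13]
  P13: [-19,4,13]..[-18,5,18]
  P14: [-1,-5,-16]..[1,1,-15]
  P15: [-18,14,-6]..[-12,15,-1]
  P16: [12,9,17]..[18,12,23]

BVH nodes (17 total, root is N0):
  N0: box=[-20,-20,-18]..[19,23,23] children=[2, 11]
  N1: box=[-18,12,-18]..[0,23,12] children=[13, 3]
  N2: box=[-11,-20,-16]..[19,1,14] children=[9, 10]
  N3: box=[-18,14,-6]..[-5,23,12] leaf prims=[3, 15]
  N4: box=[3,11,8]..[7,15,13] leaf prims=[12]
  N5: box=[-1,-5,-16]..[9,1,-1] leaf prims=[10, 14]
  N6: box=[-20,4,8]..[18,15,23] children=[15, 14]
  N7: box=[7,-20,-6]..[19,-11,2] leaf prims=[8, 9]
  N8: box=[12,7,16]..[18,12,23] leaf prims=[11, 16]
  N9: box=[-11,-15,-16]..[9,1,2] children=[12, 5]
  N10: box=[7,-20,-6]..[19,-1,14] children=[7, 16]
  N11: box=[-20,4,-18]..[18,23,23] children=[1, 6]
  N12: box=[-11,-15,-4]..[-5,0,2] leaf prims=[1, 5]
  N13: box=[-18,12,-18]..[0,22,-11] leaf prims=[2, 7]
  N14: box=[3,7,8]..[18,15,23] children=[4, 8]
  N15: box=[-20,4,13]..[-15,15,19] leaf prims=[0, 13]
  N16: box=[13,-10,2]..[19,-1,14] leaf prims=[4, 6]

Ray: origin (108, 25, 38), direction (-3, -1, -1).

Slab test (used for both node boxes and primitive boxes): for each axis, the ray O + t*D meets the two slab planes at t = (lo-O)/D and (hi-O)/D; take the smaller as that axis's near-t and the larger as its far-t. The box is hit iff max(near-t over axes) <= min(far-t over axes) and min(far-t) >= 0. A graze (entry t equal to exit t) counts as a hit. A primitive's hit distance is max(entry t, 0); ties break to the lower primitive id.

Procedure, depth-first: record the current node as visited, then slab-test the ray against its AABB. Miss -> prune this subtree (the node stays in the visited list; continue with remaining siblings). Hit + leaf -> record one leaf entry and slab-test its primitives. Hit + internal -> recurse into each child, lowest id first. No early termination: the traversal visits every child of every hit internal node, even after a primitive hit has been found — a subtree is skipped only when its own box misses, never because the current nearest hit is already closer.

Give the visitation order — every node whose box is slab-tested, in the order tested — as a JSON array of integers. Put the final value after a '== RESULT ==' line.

Walk:
N0 x:[89/3,128/3] y:[2,45] z:[15,56] -> hit [89/3,128/3], descend [2, 11]
  N2 x:[89/3,119/3] y:[24,45] z:[24,54] -> hit [89/3,119/3], descend [9, 10]
    N9 x:[33,119/3] y:[24,40] z:[36,54] -> hit [36,119/3], descend [5, 12]
      N5 x:[33,109/3] y:[24,30] z:[39,54] -> miss, prune
      N12 x:[113/3,119/3] y:[25,40] z:[36,42] -> hit [113/3,119/3] leaf, test {P1(miss), P5@t=38}
    N10 x:[89/3,101/3] y:[26,45] z:[24,44] -> hit [89/3,101/3], descend [7, 16]
      N7 x:[89/3,101/3] y:[36,45] z:[36,44] -> miss, prune
      N16 x:[89/3,95/3] y:[26,35] z:[24,36] -> hit [89/3,95/3] leaf, test {P4@t=30, P6(miss)}
  N11 x:[30,128/3] y:[2,21] z:[15,56] -> miss, prune

Visited [0, 2, 9, 5, 12, 10, 7, 16, 11]. Tests: 9 box, 2 leaf. Nearest: P4.

== RESULT ==
[0, 2, 9, 5, 12, 10, 7, 16, 11]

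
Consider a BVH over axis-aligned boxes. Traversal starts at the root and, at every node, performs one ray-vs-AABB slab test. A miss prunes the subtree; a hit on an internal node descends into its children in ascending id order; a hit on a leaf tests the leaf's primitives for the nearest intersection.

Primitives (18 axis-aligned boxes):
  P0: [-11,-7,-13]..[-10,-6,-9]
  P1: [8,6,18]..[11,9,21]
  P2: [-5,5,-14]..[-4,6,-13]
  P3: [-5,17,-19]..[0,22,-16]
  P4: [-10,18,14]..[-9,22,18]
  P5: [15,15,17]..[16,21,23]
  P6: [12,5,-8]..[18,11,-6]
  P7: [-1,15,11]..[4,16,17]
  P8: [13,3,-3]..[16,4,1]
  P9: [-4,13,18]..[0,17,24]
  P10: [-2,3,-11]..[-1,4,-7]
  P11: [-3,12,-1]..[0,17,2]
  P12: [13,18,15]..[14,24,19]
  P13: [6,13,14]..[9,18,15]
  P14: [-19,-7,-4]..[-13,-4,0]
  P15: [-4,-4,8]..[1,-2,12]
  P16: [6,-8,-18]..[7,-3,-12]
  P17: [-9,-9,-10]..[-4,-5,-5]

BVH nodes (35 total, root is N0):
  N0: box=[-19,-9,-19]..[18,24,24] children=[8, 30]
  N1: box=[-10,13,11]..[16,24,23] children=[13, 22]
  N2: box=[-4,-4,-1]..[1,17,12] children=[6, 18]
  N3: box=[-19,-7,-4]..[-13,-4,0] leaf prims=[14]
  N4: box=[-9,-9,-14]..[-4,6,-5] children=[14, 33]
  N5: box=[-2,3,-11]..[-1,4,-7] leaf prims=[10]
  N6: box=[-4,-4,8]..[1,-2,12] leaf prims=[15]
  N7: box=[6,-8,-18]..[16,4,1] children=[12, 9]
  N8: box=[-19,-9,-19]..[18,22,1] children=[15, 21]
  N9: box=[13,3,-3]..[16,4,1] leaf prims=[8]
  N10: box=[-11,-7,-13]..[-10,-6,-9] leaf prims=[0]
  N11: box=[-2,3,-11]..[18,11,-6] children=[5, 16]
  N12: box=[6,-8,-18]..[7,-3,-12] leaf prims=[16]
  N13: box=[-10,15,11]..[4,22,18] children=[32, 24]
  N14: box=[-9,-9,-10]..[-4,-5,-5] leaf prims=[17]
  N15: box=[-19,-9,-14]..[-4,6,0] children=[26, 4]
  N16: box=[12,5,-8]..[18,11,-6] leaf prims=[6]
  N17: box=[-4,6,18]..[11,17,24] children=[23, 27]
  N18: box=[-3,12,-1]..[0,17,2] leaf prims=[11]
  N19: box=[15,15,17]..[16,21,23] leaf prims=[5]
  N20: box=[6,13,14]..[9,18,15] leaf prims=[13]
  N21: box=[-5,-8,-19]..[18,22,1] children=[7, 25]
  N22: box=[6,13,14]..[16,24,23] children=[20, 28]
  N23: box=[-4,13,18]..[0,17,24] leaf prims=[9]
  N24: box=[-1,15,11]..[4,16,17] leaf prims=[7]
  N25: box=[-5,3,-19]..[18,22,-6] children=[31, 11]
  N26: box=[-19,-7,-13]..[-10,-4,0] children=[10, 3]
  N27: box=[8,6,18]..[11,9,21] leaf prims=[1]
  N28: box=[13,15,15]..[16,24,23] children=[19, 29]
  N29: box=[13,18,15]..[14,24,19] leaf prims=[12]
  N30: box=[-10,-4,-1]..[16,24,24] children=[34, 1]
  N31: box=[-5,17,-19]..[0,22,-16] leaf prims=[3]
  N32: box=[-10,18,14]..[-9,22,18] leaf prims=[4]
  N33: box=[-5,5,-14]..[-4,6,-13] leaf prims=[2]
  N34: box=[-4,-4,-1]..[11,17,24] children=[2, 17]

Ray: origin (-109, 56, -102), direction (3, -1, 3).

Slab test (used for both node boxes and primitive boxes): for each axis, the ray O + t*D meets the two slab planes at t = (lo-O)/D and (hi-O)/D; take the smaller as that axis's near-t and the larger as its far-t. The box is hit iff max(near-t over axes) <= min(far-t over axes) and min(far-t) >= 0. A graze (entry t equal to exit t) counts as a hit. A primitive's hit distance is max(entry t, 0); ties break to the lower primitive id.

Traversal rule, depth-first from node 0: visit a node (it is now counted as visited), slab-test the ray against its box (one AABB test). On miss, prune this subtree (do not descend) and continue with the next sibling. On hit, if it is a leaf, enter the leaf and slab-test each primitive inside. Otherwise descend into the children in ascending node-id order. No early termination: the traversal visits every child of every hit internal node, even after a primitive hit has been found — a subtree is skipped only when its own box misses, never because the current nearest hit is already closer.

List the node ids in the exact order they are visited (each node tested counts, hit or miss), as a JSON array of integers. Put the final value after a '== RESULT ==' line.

Trace the traversal:
N0 x:[30,127/3] y:[32,65] z:[83/3,42] -> hit [32,42], descend [8, 30]
  N8 x:[30,127/3] y:[34,65] z:[83/3,103/3] -> hit [34,103/3], descend [15, 21]
    N15 x:[30,35] y:[50,65] z:[88/3,34] -> miss, prune
    N21 x:[104/3,127/3] y:[34,64] z:[83/3,103/3] -> miss, prune
  N30 x:[33,125/3] y:[32,60] z:[101/3,42] -> hit [101/3,125/3], descend [1, 34]
    N1 x:[33,125/3] y:[32,43] z:[113/3,125/3] -> hit [113/3,125/3], descend [13, 22]
      N13 x:[33,113/3] y:[34,41] z:[113/3,40] -> hit [113/3,113/3], descend [24, 32]
        N24 x:[36,113/3] y:[40,41] z:[113/3,119/3] -> miss, prune
        N32 x:[33,100/3] y:[34,38] z:[116/3,40] -> miss, prune
      N22 x:[115/3,125/3] y:[32,43] z:[116/3,125/3] -> hit [116/3,125/3], descend [20, 28]
        N20 x:[115/3,118/3] y:[38,43] z:[116/3,39] -> hit [116/3,39] leaf, test {P13@t=116/3}
        N28 x:[122/3,125/3] y:[32,41] z:[39,125/3] -> hit [122/3,41], descend [19, 29]
          N19 x:[124/3,125/3] y:[35,41] z:[119/3,125/3] -> miss, prune
          N29 x:[122/3,41] y:[32,38] z:[39,121/3] -> miss, prune
    N34 x:[35,40] y:[39,60] z:[101/3,42] -> hit [39,40], descend [2, 17]
      N2 x:[35,110/3] y:[39,60] z:[101/3,38] -> miss, prune
      N17 x:[35,40] y:[39,50] z:[40,42] -> hit [40,40], descend [23, 27]
        N23 x:[35,109/3] y:[39,43] z:[40,42] -> miss, prune
        N27 x:[39,40] y:[47,50] z:[40,41] -> miss, prune

order=[0, 8, 15, 21, 30, 1, 13, 24, 32, 22, 20, 28, 19, 29, 34, 2, 17, 23, 27]  |boxes|=19  |leaves|=1  hit=P13

== RESULT ==
[0, 8, 15, 21, 30, 1, 13, 24, 32, 22, 20, 28, 19, 29, 34, 2, 17, 23, 27]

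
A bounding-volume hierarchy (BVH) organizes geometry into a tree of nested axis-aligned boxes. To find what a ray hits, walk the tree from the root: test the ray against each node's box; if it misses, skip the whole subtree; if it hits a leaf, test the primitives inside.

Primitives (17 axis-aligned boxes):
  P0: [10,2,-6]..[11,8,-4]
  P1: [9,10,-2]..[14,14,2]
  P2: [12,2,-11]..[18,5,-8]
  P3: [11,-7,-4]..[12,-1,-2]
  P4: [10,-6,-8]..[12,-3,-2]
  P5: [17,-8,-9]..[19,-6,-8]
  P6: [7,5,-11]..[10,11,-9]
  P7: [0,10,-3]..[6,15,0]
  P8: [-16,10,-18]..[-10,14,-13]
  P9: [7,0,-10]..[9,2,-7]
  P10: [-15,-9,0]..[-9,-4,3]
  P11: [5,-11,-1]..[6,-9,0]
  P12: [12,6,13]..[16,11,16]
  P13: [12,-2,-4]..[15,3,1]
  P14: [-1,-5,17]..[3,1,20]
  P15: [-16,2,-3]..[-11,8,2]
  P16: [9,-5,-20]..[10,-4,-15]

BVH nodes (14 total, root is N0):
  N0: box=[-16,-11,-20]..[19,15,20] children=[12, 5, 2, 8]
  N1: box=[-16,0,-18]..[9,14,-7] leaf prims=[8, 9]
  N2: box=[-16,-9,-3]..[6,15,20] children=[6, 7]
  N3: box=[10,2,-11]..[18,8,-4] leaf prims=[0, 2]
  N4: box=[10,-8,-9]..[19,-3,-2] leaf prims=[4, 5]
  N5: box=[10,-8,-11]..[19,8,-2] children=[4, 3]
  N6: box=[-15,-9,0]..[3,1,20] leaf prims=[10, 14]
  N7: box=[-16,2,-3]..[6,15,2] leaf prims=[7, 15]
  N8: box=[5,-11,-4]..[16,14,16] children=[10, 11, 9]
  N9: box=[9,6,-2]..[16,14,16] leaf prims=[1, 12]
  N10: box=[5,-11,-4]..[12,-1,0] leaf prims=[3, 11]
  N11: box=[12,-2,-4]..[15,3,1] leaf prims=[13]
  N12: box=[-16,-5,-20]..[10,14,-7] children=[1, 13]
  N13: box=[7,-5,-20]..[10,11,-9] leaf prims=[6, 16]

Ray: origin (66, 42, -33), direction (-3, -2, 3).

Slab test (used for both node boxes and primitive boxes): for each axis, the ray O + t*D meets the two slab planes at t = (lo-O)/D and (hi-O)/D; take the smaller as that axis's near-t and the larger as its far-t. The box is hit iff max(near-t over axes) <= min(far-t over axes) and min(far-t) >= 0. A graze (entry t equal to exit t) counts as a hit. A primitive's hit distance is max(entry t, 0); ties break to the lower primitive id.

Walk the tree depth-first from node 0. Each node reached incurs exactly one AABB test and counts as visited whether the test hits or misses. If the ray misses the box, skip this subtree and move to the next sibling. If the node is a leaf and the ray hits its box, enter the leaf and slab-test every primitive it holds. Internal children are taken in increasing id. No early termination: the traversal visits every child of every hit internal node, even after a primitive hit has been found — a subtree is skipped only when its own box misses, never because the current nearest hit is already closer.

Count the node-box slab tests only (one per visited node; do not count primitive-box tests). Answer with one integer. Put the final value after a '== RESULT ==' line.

Traverse from the root:
N0 x:[47/3,82/3] y:[27/2,53/2] z:[13/3,53/3] -> hit [47/3,53/3], descend [2, 5, 8, 12]
  N2 x:[20,82/3] y:[27/2,51/2] z:[10,53/3] -> miss, prune
  N5 x:[47/3,56/3] y:[17,25] z:[22/3,31/3] -> miss, prune
  N8 x:[50/3,61/3] y:[14,53/2] z:[29/3,49/3] -> miss, prune
  N12 x:[56/3,82/3] y:[14,47/2] z:[13/3,26/3] -> miss, prune

Visited [0, 2, 5, 8, 12]. Tests: 5 box, 0 leaf. Nearest: miss.

== RESULT ==
5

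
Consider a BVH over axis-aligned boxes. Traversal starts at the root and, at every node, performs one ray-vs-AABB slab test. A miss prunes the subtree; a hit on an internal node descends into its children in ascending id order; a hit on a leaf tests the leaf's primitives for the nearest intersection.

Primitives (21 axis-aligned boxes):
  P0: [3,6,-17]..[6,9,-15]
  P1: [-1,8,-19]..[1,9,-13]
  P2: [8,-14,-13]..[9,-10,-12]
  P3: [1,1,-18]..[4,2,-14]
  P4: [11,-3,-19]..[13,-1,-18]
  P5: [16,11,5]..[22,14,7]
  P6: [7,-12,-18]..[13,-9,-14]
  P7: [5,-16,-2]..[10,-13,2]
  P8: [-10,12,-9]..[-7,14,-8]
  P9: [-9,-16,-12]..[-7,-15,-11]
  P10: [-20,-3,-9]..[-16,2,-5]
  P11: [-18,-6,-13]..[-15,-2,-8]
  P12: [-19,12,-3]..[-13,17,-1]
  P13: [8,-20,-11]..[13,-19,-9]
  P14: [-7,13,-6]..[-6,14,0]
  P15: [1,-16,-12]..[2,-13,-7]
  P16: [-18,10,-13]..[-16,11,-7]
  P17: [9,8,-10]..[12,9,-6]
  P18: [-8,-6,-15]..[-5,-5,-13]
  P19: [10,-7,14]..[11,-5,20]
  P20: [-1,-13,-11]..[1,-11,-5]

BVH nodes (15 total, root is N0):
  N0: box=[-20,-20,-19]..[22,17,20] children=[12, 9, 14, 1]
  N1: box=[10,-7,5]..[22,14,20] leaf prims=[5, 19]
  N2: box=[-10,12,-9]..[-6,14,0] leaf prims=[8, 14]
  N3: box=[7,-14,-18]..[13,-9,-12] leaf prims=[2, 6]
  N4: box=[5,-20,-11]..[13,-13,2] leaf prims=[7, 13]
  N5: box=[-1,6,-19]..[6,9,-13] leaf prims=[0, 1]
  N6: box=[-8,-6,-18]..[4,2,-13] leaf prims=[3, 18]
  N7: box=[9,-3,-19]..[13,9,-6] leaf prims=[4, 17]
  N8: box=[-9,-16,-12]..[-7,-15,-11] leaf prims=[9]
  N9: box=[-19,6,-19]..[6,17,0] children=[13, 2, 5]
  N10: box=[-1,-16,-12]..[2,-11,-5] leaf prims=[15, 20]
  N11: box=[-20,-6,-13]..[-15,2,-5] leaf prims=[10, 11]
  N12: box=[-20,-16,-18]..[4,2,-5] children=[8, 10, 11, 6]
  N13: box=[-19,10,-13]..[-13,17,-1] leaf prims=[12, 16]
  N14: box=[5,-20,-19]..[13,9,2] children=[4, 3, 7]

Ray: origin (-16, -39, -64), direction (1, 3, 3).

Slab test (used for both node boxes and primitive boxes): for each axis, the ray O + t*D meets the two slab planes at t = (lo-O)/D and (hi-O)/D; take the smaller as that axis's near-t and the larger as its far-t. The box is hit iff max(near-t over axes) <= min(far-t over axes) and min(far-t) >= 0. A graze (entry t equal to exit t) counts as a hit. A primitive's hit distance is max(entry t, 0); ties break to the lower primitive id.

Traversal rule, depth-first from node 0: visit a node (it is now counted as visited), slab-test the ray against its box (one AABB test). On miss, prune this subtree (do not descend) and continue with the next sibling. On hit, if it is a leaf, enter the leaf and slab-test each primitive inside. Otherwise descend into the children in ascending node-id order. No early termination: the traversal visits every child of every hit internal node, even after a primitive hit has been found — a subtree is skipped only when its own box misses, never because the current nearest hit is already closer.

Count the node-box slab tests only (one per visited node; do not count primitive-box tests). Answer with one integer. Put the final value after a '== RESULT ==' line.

Trace the traversal:
N0 x:[-4,38] y:[19/3,56/3] z:[15,28] -> hit [15,56/3], descend [1, 9, 12, 14]
  N1 x:[26,38] y:[32/3,53/3] z:[23,28] -> miss, prune
  N9 x:[-3,22] y:[15,56/3] z:[15,64/3] -> hit [15,56/3], descend [2, 5, 13]
    N2 x:[6,10] y:[17,53/3] z:[55/3,64/3] -> miss, prune
    N5 x:[15,22] y:[15,16] z:[15,17] -> hit [15,16] leaf, test {P0(miss), P1@t=47/3}
    N13 x:[-3,3] y:[49/3,56/3] z:[17,21] -> miss, prune
  N12 x:[-4,20] y:[23/3,41/3] z:[46/3,59/3] -> miss, prune
  N14 x:[21,29] y:[19/3,16] z:[15,22] -> miss, prune

8 AABB tests over nodes [0, 1, 9, 2, 5, 13, 12, 14]; 1 leaf entered; closest P1.

== RESULT ==
8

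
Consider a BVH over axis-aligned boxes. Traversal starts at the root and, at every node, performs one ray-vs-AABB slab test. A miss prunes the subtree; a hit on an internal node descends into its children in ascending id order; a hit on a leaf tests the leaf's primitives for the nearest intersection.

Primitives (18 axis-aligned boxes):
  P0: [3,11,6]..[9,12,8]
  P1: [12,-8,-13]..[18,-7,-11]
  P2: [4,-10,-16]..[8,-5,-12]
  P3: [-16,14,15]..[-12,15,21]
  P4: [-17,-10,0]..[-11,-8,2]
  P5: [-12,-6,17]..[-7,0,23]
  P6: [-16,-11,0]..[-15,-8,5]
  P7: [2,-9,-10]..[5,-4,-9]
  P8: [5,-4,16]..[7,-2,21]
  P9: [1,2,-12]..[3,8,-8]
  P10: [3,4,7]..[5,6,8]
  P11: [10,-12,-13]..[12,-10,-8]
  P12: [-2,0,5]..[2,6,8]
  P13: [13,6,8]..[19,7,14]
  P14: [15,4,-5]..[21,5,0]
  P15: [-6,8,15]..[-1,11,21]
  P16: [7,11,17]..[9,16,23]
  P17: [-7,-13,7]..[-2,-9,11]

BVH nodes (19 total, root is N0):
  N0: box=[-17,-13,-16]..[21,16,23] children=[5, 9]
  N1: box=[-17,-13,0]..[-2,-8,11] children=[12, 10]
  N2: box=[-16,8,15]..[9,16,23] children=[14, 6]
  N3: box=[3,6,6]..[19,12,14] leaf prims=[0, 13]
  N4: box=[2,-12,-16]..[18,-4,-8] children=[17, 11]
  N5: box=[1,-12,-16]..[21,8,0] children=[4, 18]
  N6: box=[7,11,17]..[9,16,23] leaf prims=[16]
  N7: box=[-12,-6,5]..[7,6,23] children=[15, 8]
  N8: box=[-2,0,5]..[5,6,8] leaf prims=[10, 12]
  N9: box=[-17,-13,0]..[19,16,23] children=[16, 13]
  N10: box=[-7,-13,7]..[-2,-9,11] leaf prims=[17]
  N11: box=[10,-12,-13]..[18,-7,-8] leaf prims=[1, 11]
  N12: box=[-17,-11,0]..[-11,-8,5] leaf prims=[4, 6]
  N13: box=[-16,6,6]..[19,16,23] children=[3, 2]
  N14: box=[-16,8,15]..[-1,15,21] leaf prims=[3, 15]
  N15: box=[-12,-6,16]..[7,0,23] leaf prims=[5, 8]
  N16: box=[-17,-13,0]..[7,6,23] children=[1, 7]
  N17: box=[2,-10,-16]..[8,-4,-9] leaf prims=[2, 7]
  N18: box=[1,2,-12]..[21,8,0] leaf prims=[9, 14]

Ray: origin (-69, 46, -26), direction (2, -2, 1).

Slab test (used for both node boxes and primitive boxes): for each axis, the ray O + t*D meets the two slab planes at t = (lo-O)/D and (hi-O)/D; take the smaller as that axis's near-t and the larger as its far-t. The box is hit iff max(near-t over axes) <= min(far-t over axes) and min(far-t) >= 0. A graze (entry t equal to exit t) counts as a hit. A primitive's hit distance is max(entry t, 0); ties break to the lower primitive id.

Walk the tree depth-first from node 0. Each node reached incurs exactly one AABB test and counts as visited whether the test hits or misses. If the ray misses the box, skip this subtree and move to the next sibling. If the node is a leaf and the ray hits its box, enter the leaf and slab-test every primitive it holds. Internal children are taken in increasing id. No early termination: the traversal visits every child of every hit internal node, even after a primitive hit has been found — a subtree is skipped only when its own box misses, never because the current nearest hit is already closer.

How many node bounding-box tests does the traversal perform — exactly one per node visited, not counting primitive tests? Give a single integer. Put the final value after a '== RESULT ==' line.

Walk:
N0 x:[26,45] y:[15,59/2] z:[10,49] -> hit [26,59/2], descend [5, 9]
  N5 x:[35,45] y:[19,29] z:[10,26] -> miss, prune
  N9 x:[26,44] y:[15,59/2] z:[26,49] -> hit [26,59/2], descend [13, 16]
    N13 x:[53/2,44] y:[15,20] z:[32,49] -> miss, prune
    N16 x:[26,38] y:[20,59/2] z:[26,49] -> hit [26,59/2], descend [1, 7]
      N1 x:[26,67/2] y:[27,59/2] z:[26,37] -> hit [27,59/2], descend [10, 12]
        N10 x:[31,67/2] y:[55/2,59/2] z:[33,37] -> miss, prune
        N12 x:[26,29] y:[27,57/2] z:[26,31] -> hit [27,57/2] leaf, test {P4@t=27, P6@t=27}
      N7 x:[57/2,38] y:[20,26] z:[31,49] -> miss, prune

order=[0, 5, 9, 13, 16, 1, 10, 12, 7]  |boxes|=9  |leaves|=1  hit=P4

== RESULT ==
9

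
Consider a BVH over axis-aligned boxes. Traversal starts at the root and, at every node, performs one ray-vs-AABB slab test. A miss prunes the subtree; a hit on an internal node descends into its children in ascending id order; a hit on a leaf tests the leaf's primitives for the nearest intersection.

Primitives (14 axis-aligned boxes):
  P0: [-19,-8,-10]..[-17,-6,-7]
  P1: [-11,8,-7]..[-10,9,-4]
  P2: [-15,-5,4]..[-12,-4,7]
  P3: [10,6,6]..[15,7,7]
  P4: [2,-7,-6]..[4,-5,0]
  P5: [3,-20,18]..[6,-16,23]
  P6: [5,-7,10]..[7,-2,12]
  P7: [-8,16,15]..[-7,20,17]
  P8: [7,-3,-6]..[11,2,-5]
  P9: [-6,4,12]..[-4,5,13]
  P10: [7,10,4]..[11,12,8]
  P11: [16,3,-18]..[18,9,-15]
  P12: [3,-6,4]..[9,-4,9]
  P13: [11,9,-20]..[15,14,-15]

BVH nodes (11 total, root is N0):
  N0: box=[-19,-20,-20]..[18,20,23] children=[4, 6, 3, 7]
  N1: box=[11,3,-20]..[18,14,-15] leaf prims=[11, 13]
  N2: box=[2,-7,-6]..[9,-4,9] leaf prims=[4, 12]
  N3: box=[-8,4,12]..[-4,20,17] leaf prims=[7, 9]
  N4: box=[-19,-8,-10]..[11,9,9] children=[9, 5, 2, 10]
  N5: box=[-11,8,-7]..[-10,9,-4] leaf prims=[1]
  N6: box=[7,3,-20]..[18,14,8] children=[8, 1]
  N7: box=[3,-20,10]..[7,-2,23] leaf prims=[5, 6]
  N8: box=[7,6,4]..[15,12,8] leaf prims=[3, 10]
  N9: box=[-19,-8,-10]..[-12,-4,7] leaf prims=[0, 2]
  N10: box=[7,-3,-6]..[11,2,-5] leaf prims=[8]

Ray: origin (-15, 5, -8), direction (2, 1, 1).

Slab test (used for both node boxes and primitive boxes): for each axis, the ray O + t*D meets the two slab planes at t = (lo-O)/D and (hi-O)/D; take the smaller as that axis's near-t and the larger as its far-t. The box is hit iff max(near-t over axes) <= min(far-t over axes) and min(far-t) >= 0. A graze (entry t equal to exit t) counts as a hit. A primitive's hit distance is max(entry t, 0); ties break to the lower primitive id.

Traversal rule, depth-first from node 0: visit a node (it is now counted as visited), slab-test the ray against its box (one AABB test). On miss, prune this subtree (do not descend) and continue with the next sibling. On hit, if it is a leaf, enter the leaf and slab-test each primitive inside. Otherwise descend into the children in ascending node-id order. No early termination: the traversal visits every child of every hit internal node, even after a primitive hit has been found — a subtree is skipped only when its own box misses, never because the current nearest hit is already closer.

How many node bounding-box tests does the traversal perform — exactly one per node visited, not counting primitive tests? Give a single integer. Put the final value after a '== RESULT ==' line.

Trace the traversal:
N0 x:[-2,33/2] y:[-25,15] z:[-12,31] -> hit [-2,15], descend [3, 4, 6, 7]
  N3 x:[7/2,11/2] y:[-1,15] z:[20,25] -> miss, prune
  N4 x:[-2,13] y:[-13,4] z:[-2,17] -> hit [-2,4], descend [2, 5, 9, 10]
    N2 x:[17/2,12] y:[-12,-9] z:[2,17] -> miss, prune
    N5 x:[2,5/2] y:[3,4] z:[1,4] -> miss, prune
    N9 x:[-2,3/2] y:[-13,-9] z:[-2,15] -> miss, prune
    N10 x:[11,13] y:[-8,-3] z:[2,3] -> miss, prune
  N6 x:[11,33/2] y:[-2,9] z:[-12,16] -> miss, prune
  N7 x:[9,11] y:[-25,-7] z:[18,31] -> miss, prune

9 AABB tests over nodes [0, 3, 4, 2, 5, 9, 10, 6, 7]; 0 leaves entered; closest miss.

== RESULT ==
9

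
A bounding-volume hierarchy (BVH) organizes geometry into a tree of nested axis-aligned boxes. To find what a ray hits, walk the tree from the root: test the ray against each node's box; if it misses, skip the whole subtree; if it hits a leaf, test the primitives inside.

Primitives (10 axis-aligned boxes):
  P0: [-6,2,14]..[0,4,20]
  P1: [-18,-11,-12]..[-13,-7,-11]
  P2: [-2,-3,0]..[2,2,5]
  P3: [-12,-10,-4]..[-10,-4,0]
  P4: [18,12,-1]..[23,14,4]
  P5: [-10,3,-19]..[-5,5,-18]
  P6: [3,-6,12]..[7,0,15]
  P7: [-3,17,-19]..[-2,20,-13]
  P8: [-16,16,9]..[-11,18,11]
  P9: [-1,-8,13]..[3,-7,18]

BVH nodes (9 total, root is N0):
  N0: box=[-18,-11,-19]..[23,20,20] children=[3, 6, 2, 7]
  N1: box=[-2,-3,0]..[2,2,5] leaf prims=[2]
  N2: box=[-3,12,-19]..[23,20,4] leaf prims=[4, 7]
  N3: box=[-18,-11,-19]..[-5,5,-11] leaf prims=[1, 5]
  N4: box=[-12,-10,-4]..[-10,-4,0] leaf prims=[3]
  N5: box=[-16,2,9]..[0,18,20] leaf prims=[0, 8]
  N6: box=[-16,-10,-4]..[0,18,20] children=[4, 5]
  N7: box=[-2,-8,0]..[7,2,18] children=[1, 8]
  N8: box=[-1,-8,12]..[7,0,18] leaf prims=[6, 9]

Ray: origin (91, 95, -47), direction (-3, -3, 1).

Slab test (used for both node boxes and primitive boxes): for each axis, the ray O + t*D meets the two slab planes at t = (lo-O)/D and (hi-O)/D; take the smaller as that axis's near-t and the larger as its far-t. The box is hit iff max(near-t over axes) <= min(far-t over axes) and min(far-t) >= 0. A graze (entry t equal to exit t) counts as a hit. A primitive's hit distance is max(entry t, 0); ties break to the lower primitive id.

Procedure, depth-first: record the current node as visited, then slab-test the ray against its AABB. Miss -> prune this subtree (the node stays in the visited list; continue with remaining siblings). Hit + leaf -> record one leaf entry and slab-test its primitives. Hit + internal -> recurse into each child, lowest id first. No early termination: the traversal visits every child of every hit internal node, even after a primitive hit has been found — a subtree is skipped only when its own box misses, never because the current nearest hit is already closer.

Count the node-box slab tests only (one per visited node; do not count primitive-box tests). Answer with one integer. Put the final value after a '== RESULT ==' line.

Walk:
N0 x:[68/3,109/3] y:[25,106/3] z:[28,67] -> hit [28,106/3], descend [2, 3, 6, 7]
  N2 x:[68/3,94/3] y:[25,83/3] z:[28,51] -> miss, prune
  N3 x:[32,109/3] y:[30,106/3] z:[28,36] -> hit [32,106/3] leaf, test {P1@t=35, P5(miss)}
  N6 x:[91/3,107/3] y:[77/3,35] z:[43,67] -> miss, prune
  N7 x:[28,31] y:[31,103/3] z:[47,65] -> miss, prune

Summary -> nodes [0, 2, 3, 6, 7]; box-tests=5; leaf-entries=1; first=P1

== RESULT ==
5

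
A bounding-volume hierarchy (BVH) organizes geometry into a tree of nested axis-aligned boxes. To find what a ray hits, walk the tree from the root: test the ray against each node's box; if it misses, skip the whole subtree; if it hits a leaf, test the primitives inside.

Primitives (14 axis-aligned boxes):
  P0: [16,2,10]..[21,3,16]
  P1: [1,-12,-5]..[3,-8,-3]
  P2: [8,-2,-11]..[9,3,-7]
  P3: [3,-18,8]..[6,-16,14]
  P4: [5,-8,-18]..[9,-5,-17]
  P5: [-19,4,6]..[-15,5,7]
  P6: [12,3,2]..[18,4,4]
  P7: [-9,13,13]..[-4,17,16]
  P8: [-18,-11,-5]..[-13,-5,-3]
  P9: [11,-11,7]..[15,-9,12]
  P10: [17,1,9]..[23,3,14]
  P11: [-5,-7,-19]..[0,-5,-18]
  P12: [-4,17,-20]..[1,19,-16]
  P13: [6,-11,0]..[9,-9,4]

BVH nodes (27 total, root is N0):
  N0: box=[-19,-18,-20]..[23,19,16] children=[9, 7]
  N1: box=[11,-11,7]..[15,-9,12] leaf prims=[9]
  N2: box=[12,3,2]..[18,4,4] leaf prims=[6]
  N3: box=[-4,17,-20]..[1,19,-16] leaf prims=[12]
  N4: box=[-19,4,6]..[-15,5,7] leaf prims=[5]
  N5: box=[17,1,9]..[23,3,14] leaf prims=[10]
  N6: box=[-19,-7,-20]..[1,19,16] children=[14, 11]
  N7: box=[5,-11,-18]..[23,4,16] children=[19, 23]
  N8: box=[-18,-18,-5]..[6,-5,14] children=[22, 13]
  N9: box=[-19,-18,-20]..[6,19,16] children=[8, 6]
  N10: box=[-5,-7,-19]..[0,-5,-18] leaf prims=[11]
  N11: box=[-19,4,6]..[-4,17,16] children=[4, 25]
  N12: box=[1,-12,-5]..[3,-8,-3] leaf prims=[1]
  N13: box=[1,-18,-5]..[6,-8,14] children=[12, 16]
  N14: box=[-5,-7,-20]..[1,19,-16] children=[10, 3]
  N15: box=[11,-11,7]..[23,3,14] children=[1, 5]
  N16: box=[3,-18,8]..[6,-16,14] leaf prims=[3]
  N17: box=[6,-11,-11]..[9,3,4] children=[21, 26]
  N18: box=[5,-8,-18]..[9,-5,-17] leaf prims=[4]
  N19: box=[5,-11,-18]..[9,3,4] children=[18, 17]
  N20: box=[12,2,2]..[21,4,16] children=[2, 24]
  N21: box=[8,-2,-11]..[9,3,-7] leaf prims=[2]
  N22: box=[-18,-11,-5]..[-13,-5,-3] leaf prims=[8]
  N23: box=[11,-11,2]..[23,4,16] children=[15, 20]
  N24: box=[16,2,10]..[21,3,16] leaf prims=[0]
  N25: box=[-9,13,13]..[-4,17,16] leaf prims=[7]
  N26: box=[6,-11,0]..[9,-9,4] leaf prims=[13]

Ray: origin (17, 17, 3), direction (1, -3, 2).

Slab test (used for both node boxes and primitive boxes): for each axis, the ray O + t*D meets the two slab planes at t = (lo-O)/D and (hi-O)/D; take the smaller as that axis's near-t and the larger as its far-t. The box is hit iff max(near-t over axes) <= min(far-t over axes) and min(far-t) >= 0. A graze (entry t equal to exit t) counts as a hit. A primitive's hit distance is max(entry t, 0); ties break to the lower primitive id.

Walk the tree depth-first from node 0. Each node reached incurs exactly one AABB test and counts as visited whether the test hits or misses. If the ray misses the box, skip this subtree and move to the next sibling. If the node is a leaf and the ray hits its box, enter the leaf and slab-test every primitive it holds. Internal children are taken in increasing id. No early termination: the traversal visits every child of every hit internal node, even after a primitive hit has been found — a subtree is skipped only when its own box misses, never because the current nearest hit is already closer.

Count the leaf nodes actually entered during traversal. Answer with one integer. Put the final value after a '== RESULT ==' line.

Trace the traversal:
N0 x:[-36,6] y:[-2/3,35/3] z:[-23/2,13/2] -> hit [-2/3,6], descend [7, 9]
  N7 x:[-12,6] y:[13/3,28/3] z:[-21/2,13/2] -> hit [13/3,6], descend [19, 23]
    N19 x:[-12,-8] y:[14/3,28/3] z:[-21/2,1/2] -> miss, prune
    N23 x:[-6,6] y:[13/3,28/3] z:[-1/2,13/2] -> hit [13/3,6], descend [15, 20]
      N15 x:[-6,6] y:[14/3,28/3] z:[2,11/2] -> hit [14/3,11/2], descend [1, 5]
        N1 x:[-6,-2] y:[26/3,28/3] z:[2,9/2] -> miss, prune
        N5 x:[0,6] y:[14/3,16/3] z:[3,11/2] -> hit [14/3,16/3] leaf, test {P10@t=14/3}
      N20 x:[-5,4] y:[13/3,5] z:[-1/2,13/2] -> miss, prune
  N9 x:[-36,-11] y:[-2/3,35/3] z:[-23/2,13/2] -> miss, prune

Visited [0, 7, 19, 23, 15, 1, 5, 20, 9]. Tests: 9 box, 1 leaf. Nearest: P10.

== RESULT ==
1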